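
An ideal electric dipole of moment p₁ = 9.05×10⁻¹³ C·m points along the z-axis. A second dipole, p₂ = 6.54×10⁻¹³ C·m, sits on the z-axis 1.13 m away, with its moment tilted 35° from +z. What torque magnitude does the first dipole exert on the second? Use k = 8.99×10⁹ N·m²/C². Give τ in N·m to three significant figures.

τ ≈ 4.23×10⁻¹⁵ N·m

The second dipole sits on the axis of the first, so the field there is axial: E₁ = 2kp₁/r³ along +z.
E₁ = 2(8.99×10⁹)(9.05×10⁻¹³)/(1.13)³ = 0.01128 N/C.
Torque on the second dipole: τ = p₂ E₁ sinθ.
τ = (6.54×10⁻¹³)(0.01128)·sin35° = 4.230×10⁻¹⁵ N·m.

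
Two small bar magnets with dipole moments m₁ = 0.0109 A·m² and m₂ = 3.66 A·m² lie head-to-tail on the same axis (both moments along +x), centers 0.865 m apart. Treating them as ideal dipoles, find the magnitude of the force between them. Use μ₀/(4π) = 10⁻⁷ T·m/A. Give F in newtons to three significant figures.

F ≈ 4.28×10⁻⁸ N

On-axis B of dipole 1: B = (μ₀/4π)·2m₁/r³. Force on dipole 2: F = m₂·dB/dr.
dB/dr = −(μ₀/4π)·6m₁/r⁴, so |F| = (μ₀/4π)·6m₁m₂/r⁴.
F = 6(10⁻⁷)(0.0109)(3.66)/(0.865)⁴ = 4.276×10⁻⁸ N.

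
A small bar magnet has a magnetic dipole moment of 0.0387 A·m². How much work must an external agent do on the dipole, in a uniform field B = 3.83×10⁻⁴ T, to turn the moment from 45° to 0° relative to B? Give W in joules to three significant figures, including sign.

W_ext = ΔU = −mB cosθ₂ + mB cosθ₁ = mB(cosθ₁ − cosθ₂).
W = (0.0387)(3.83×10⁻⁴)·(cos45° − cos0°) = (1.482×10⁻⁵)·(-0.2929) = -4.341×10⁻⁶ J.

W ≈ -4.34×10⁻⁶ J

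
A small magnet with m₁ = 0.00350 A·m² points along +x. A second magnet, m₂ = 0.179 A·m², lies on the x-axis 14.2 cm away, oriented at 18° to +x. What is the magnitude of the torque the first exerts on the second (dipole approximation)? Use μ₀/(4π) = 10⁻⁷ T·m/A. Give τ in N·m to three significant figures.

Dipole B is on the axis of dipole A, so B₁ there is axial: B₁ = (μ₀/4π)·2m₁/r³ along +x.
B₁ = 2(10⁻⁷)(0.00350)/(0.142)³ = 2.445×10⁻⁷ T.
τ = m₂ B₁ sinθ.
τ = (0.179)(2.445×10⁻⁷)·sin18° = 1.352×10⁻⁸ N·m.

τ ≈ 1.35×10⁻⁸ N·m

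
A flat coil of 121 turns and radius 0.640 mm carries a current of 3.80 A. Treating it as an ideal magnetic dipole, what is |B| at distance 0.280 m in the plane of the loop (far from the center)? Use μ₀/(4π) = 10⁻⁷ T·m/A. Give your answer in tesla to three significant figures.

B ≈ 2.70×10⁻⁹ T

m = NIA = NIπa² = 121·(3.80)·π·(6.40×10⁻⁴)² = 5.917×10⁻⁴ A·m².
In the equatorial plane B = (μ₀/4π)·m/r³ (half the axial value).
B = (10⁻⁷)·(5.917×10⁻⁴) / (0.280)³ = 2.695×10⁻⁹ T.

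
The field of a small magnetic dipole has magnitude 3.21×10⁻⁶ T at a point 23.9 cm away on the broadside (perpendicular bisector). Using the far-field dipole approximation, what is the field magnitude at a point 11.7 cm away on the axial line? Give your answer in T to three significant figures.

B ≈ 5.47×10⁻⁵ T

Dipole fields scale as 1/r³ in the far field.
The axial field is twice the equatorial field at the same r, so the geometry factor is 2/1.
B₂ = B₁ · (2/1) · (r₁/r₂)³ = 3.21×10⁻⁶ · 2 · (23.9/11.7)³.
(r₁/r₂)³ = (2.043)³ = 8.524.
B₂ ≈ 5.472×10⁻⁵ T.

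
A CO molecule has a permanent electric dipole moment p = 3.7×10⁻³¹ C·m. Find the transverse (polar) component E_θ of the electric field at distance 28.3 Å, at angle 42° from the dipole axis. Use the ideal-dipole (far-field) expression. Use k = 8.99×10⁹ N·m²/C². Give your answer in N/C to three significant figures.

E_θ ≈ 9.82×10⁴ N/C

For a dipole, E_θ = (kp sinθ)/r³.
kp/r³ = (8.99×10⁹)(3.70×10⁻³¹)/(2.83×10⁻⁹)³ = 1.468×10⁵ N/C.
E_θ = 1.468×10⁵·sin42° = 9.820×10⁴ N/C.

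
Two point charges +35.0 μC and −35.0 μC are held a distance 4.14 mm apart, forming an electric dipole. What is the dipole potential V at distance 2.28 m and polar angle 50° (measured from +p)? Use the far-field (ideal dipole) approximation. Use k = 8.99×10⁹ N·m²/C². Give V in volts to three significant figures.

V ≈ 161 V

Dipole moment p = qd = (3.50×10⁻⁵ C)(0.00414 m) = 1.449×10⁻⁷ C·m.
The dipole potential is V = kp cosθ / r².
V = (8.99×10⁹)(1.449×10⁻⁷)·cos50° / (2.28)² = 161.1 V.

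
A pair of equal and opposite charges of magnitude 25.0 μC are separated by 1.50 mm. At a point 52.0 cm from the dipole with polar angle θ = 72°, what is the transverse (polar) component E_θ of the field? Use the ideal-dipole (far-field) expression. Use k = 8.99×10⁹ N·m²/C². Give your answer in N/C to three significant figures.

Dipole moment p = qd = (2.50×10⁻⁵ C)(0.00150 m) = 3.75×10⁻⁸ C·m.
For a dipole, E_θ = (kp sinθ)/r³.
kp/r³ = (8.99×10⁹)(3.75×10⁻⁸)/(0.520)³ = 2398 N/C.
E_θ = 2398·sin72° = 2280 N/C.

E_θ ≈ 2280 N/C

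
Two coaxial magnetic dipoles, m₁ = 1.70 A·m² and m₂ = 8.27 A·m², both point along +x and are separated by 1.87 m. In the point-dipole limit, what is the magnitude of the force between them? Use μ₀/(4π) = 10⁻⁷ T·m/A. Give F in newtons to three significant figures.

On-axis B of dipole 1: B = (μ₀/4π)·2m₁/r³. Force on dipole 2: F = m₂·dB/dr.
dB/dr = −(μ₀/4π)·6m₁/r⁴, so |F| = (μ₀/4π)·6m₁m₂/r⁴.
F = 6(10⁻⁷)(1.70)(8.27)/(1.87)⁴ = 6.898×10⁻⁷ N.

F ≈ 6.90×10⁻⁷ N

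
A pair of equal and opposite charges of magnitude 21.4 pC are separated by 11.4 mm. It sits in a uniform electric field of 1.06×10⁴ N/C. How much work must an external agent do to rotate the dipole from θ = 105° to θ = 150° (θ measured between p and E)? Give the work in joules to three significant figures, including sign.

Dipole moment p = qd = (2.14×10⁻¹¹ C)(0.0114 m) = 2.44×10⁻¹³ C·m.
W_ext = ΔU = U(θ₂) − U(θ₁) = −pE cosθ₂ − (−pE cosθ₁) = pE(cosθ₁ − cosθ₂).
W = (2.44×10⁻¹³)(1.06×10⁴)·(cos105° − cos150°) = (2.586×10⁻⁹)·(+0.6072) = 1.570×10⁻⁹ J.

W ≈ 1.57×10⁻⁹ J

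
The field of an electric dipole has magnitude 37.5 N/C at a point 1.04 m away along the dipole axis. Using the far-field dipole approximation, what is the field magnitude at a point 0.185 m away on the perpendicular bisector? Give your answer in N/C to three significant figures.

Dipole fields scale as 1/r³ in the far field.
The axial field is twice the equatorial field at the same r, so the geometry factor is 1/2.
E₂ = E₁ · (1/2) · (r₁/r₂)³ = 37.5 · 0.5 · (1.04/0.185)³.
(r₁/r₂)³ = (5.622)³ = 177.7.
E₂ ≈ 3331 N/C.

E ≈ 3330 N/C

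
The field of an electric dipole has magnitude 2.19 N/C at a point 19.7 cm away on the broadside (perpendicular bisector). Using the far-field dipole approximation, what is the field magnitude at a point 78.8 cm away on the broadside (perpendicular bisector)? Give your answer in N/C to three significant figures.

E ≈ 0.0342 N/C

Dipole fields scale as 1/r³ in the far field; the geometry is the same at both points.
E₂ = E₁ · (r₁/r₂)³ = 2.19 · (19.7/78.8)³.
(r₁/r₂)³ = (0.25)³ = 0.01562.
E₂ ≈ 0.03422 N/C.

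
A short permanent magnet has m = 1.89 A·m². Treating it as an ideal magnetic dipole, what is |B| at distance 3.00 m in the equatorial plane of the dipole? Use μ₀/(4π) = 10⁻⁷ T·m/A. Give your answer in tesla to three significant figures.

B ≈ 7.00×10⁻⁹ T

In the equatorial plane B = (μ₀/4π)·m/r³ (half the axial value).
B = (10⁻⁷)·(1.89) / (3.00)³ = 7.000×10⁻⁹ T.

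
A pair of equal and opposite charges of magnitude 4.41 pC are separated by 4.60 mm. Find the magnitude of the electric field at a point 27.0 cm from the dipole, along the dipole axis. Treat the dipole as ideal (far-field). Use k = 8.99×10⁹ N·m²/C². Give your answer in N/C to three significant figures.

E ≈ 0.0185 N/C

Dipole moment p = qd = (4.41×10⁻¹² C)(0.00460 m) = 2.029×10⁻¹⁴ C·m.
On the dipole axis E = 2kp/r³.
E = 2·(8.99×10⁹)(2.029×10⁻¹⁴) / (0.270)³ = 0.01853 N/C.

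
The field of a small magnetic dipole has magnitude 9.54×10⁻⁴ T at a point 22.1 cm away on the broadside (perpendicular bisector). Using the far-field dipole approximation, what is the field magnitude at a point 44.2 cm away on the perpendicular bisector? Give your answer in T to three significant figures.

Dipole fields scale as 1/r³ in the far field; the geometry is the same at both points.
B₂ = B₁ · (r₁/r₂)³ = 9.54×10⁻⁴ · (22.1/44.2)³.
(r₁/r₂)³ = (0.5)³ = 0.125.
B₂ ≈ 1.192×10⁻⁴ T.

B ≈ 1.19×10⁻⁴ T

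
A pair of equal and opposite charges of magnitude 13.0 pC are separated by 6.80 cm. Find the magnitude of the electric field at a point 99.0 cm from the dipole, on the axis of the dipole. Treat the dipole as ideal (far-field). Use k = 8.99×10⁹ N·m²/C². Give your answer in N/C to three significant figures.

E ≈ 0.0164 N/C

Dipole moment p = qd = (1.30×10⁻¹¹ C)(0.0680 m) = 8.84×10⁻¹³ C·m.
On the dipole axis E = 2kp/r³.
E = 2·(8.99×10⁹)(8.84×10⁻¹³) / (0.990)³ = 0.01638 N/C.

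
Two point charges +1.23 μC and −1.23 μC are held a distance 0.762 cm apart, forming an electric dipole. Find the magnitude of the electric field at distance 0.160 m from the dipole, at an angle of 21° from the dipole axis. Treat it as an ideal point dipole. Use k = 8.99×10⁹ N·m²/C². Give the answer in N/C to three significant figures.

E ≈ 3.91×10⁴ N/C

Dipole moment p = qd = (1.23×10⁻⁶ C)(0.00762 m) = 9.373×10⁻⁹ C·m.
At angle θ the dipole field magnitude is E = (kp/r³)·√(1 + 3cos²θ).
kp/r³ = (8.99×10⁹)(9.373×10⁻⁹) / (0.160)³ = 2.057×10⁴ N/C.
√(1 + 3cos²21°) = √(1 + 3·0.8716) = √3.6147 ≈ 1.9012.
E ≈ 2.057×10⁴ × 1.901 = 3.911×10⁴ N/C.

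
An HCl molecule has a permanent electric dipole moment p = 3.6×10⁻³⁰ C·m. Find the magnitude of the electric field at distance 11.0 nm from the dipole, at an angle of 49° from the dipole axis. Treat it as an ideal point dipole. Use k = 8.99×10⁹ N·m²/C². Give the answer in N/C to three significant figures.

E ≈ 3.68×10⁴ N/C

At angle θ the dipole field magnitude is E = (kp/r³)·√(1 + 3cos²θ).
kp/r³ = (8.99×10⁹)(3.60×10⁻³⁰) / (1.10×10⁻⁸)³ = 2.432×10⁴ N/C.
√(1 + 3cos²49°) = √(1 + 3·0.4304) = √2.2912 ≈ 1.5137.
E ≈ 2.432×10⁴ × 1.514 = 3.681×10⁴ N/C.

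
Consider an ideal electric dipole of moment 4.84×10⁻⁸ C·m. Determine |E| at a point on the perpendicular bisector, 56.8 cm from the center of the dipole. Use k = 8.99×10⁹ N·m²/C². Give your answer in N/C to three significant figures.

E ≈ 2370 N/C

In the equatorial plane E = kp/r³.
E = (8.99×10⁹)(4.84×10⁻⁸) / (0.568)³ = 2374 N/C.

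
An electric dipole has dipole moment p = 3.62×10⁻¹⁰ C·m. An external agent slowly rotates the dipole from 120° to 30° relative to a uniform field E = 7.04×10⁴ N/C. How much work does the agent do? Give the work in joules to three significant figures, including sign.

W ≈ -3.48×10⁻⁵ J

W_ext = ΔU = U(θ₂) − U(θ₁) = −pE cosθ₂ − (−pE cosθ₁) = pE(cosθ₁ − cosθ₂).
W = (3.62×10⁻¹⁰)(7.04×10⁴)·(cos120° − cos30°) = (2.548×10⁻⁵)·(-1.3660) = -3.481×10⁻⁵ J.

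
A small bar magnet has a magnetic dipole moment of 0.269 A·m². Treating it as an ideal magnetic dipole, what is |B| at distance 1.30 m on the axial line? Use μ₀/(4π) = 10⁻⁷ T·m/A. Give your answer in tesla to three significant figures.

B ≈ 2.45×10⁻⁸ T

On axis B = (μ₀/4π)·2m/r³.
B = 2·(10⁻⁷)·(0.269) / (1.30)³ = 2.449×10⁻⁸ T.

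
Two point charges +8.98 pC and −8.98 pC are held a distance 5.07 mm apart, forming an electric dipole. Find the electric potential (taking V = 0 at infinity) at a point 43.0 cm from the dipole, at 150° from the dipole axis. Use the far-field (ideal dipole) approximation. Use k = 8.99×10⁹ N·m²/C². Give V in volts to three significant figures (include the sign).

Dipole moment p = qd = (8.98×10⁻¹² C)(0.00507 m) = 4.553×10⁻¹⁴ C·m.
The dipole potential is V = kp cosθ / r².
V = (8.99×10⁹)(4.553×10⁻¹⁴)·cos150° / (0.430)² = -0.001917 V.

V ≈ -0.00192 V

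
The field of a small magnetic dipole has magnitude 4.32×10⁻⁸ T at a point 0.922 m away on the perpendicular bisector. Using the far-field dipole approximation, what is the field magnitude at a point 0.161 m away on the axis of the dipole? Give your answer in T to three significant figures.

B ≈ 1.62×10⁻⁵ T

Dipole fields scale as 1/r³ in the far field.
The axial field is twice the equatorial field at the same r, so the geometry factor is 2/1.
B₂ = B₁ · (2/1) · (r₁/r₂)³ = 4.32×10⁻⁸ · 2 · (0.922/0.161)³.
(r₁/r₂)³ = (5.727)³ = 187.8.
B₂ ≈ 1.623×10⁻⁵ T.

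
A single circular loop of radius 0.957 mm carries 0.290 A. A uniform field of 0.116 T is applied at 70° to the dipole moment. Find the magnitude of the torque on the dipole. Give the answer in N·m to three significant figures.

Magnetic moment m = IA = Iπa² = (0.290)·π·(9.57×10⁻⁴)² = 8.344×10⁻⁷ A·m².
Torque on a magnetic dipole: τ = mB sinθ.
τ = (8.344×10⁻⁷)(0.116)·sin70° = 9.095×10⁻⁸ N·m.

τ ≈ 9.10×10⁻⁸ N·m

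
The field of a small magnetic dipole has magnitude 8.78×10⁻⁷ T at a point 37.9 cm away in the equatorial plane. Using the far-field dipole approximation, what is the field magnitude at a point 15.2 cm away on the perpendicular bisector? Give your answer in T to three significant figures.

Dipole fields scale as 1/r³ in the far field; the geometry is the same at both points.
B₂ = B₁ · (r₁/r₂)³ = 8.78×10⁻⁷ · (37.9/15.2)³.
(r₁/r₂)³ = (2.493)³ = 15.5.
B₂ ≈ 1.361×10⁻⁵ T.

B ≈ 1.36×10⁻⁵ T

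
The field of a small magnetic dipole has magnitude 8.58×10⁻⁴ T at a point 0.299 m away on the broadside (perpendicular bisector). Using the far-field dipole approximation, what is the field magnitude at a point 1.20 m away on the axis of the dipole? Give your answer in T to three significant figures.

Dipole fields scale as 1/r³ in the far field.
The axial field is twice the equatorial field at the same r, so the geometry factor is 2/1.
B₂ = B₁ · (2/1) · (r₁/r₂)³ = 8.58×10⁻⁴ · 2 · (0.299/1.20)³.
(r₁/r₂)³ = (0.2492)³ = 0.01547.
B₂ ≈ 2.655×10⁻⁵ T.

B ≈ 2.65×10⁻⁵ T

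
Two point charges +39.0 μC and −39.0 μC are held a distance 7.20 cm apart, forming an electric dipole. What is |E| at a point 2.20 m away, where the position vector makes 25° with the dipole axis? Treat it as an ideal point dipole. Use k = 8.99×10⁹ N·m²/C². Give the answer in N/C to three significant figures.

Dipole moment p = qd = (3.90×10⁻⁵ C)(0.0720 m) = 2.808×10⁻⁶ C·m.
At angle θ the dipole field magnitude is E = (kp/r³)·√(1 + 3cos²θ).
kp/r³ = (8.99×10⁹)(2.808×10⁻⁶) / (2.20)³ = 2371 N/C.
√(1 + 3cos²25°) = √(1 + 3·0.8214) = √3.4642 ≈ 1.8612.
E ≈ 2371 × 1.861 = 4413 N/C.

E ≈ 4410 N/C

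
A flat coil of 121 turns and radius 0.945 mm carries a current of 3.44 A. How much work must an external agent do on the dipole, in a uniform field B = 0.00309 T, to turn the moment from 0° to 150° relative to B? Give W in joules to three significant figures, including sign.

W ≈ 6.73×10⁻⁶ J

m = NIA = NIπa² = 121·(3.44)·π·(9.45×10⁻⁴)² = 0.001168 A·m².
W_ext = ΔU = −mB cosθ₂ + mB cosθ₁ = mB(cosθ₁ − cosθ₂).
W = (0.001168)(0.00309)·(cos0° − cos150°) = (3.609×10⁻⁶)·(+1.8660) = 6.735×10⁻⁶ J.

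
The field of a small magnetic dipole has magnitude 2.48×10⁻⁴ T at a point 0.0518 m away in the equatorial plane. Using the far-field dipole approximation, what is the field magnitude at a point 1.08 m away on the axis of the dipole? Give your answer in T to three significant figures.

B ≈ 5.47×10⁻⁸ T

Dipole fields scale as 1/r³ in the far field.
The axial field is twice the equatorial field at the same r, so the geometry factor is 2/1.
B₂ = B₁ · (2/1) · (r₁/r₂)³ = 2.48×10⁻⁴ · 2 · (0.0518/1.08)³.
(r₁/r₂)³ = (0.04796)³ = 0.0001103.
B₂ ≈ 5.473×10⁻⁸ T.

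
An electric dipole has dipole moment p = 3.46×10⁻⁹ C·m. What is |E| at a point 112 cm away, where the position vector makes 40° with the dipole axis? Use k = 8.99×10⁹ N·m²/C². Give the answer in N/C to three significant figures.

E ≈ 36.8 N/C

At angle θ the dipole field magnitude is E = (kp/r³)·√(1 + 3cos²θ).
kp/r³ = (8.99×10⁹)(3.46×10⁻⁹) / (1.12)³ = 22.14 N/C.
√(1 + 3cos²40°) = √(1 + 3·0.5868) = √2.7605 ≈ 1.6615.
E ≈ 22.14 × 1.661 = 36.79 N/C.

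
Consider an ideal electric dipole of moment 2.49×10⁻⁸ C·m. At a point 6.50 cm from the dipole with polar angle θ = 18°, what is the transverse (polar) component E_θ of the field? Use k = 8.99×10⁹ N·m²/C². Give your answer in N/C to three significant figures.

E_θ ≈ 2.52×10⁵ N/C

For a dipole, E_θ = (kp sinθ)/r³.
kp/r³ = (8.99×10⁹)(2.49×10⁻⁸)/(0.0650)³ = 8.151×10⁵ N/C.
E_θ = 8.151×10⁵·sin18° = 2.519×10⁵ N/C.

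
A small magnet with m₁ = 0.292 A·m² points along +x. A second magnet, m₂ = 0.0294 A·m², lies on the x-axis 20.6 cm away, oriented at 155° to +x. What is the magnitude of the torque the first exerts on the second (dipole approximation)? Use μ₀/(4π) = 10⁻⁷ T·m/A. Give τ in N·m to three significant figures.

Dipole B is on the axis of dipole A, so B₁ there is axial: B₁ = (μ₀/4π)·2m₁/r³ along +x.
B₁ = 2(10⁻⁷)(0.292)/(0.206)³ = 6.681×10⁻⁶ T.
τ = m₂ B₁ sinθ.
τ = (0.0294)(6.681×10⁻⁶)·sin155° = 8.301×10⁻⁸ N·m.

τ ≈ 8.30×10⁻⁸ N·m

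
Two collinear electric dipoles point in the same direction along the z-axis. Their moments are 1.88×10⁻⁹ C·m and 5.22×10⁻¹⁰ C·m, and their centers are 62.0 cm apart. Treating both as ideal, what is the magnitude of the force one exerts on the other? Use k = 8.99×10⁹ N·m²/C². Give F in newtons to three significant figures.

F ≈ 3.58×10⁻⁷ N

On-axis field of dipole 1 at distance r: E = 2kp₁/r³. Force on dipole 2 is F = p₂·dE/dr (gradient along axis).
dE/dr = −6kp₁/r⁴, so |F| = 6kp₁p₂/r⁴ (attractive for aligned moments).
F = 6(8.99×10⁹)(1.88×10⁻⁹)(5.22×10⁻¹⁰)/(0.620)⁴ = 3.582×10⁻⁷ N.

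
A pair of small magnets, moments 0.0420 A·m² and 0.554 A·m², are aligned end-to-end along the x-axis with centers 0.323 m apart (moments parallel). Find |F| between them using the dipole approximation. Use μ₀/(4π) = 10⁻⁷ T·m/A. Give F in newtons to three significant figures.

On-axis B of dipole 1: B = (μ₀/4π)·2m₁/r³. Force on dipole 2: F = m₂·dB/dr.
dB/dr = −(μ₀/4π)·6m₁/r⁴, so |F| = (μ₀/4π)·6m₁m₂/r⁴.
F = 6(10⁻⁷)(0.0420)(0.554)/(0.323)⁴ = 1.283×10⁻⁶ N.

F ≈ 1.28×10⁻⁶ N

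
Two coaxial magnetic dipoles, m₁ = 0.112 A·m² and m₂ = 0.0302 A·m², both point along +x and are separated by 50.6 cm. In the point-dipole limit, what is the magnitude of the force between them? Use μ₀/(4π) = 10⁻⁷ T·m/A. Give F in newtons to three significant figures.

F ≈ 3.10×10⁻⁸ N

On-axis B of dipole 1: B = (μ₀/4π)·2m₁/r³. Force on dipole 2: F = m₂·dB/dr.
dB/dr = −(μ₀/4π)·6m₁/r⁴, so |F| = (μ₀/4π)·6m₁m₂/r⁴.
F = 6(10⁻⁷)(0.112)(0.0302)/(0.506)⁴ = 3.096×10⁻⁸ N.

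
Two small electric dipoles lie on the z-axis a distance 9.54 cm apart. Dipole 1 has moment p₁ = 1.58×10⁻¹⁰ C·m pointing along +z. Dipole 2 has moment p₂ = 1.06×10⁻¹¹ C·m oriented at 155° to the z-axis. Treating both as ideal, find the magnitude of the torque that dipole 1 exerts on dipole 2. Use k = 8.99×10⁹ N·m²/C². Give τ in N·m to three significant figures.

The second dipole sits on the axis of the first, so the field there is axial: E₁ = 2kp₁/r³ along +z.
E₁ = 2(8.99×10⁹)(1.58×10⁻¹⁰)/(0.0954)³ = 3272 N/C.
Torque on the second dipole: τ = p₂ E₁ sinθ.
τ = (1.06×10⁻¹¹)(3272)·sin155° = 1.466×10⁻⁸ N·m.

τ ≈ 1.47×10⁻⁸ N·m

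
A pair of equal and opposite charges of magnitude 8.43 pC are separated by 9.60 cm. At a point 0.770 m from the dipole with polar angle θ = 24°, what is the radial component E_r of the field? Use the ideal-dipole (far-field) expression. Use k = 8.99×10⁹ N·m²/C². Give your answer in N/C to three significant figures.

E_r ≈ 0.0291 N/C

Dipole moment p = qd = (8.43×10⁻¹² C)(0.0960 m) = 8.093×10⁻¹³ C·m.
For a dipole, E_r = (2kp cosθ)/r³.
kp/r³ = (8.99×10⁹)(8.093×10⁻¹³)/(0.770)³ = 0.01594 N/C.
E_r = 2·0.01594·cos24° = 0.02912 N/C.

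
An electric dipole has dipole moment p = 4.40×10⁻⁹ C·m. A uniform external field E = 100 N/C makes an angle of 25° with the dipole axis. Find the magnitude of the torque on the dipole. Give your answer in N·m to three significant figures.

τ ≈ 1.86×10⁻⁷ N·m

Torque on an electric dipole: τ = pE sinθ.
τ = (4.40×10⁻⁹)(100)·sin25° = 1.860×10⁻⁷ N·m.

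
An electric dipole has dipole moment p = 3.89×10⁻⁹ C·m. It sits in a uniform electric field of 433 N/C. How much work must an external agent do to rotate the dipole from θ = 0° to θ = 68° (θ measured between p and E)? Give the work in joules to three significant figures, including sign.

W_ext = ΔU = U(θ₂) − U(θ₁) = −pE cosθ₂ − (−pE cosθ₁) = pE(cosθ₁ − cosθ₂).
W = (3.89×10⁻⁹)(433)·(cos0° − cos68°) = (1.684×10⁻⁶)·(+0.6254) = 1.053×10⁻⁶ J.

W ≈ 1.05×10⁻⁶ J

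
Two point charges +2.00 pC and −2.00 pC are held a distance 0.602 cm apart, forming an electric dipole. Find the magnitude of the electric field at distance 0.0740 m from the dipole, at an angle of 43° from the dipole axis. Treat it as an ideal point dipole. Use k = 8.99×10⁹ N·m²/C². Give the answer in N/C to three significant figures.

Dipole moment p = qd = (2.00×10⁻¹² C)(0.00602 m) = 1.204×10⁻¹⁴ C·m.
At angle θ the dipole field magnitude is E = (kp/r³)·√(1 + 3cos²θ).
kp/r³ = (8.99×10⁹)(1.204×10⁻¹⁴) / (0.0740)³ = 0.2671 N/C.
√(1 + 3cos²43°) = √(1 + 3·0.5349) = √2.6046 ≈ 1.6139.
E ≈ 0.2671 × 1.614 = 0.4311 N/C.

E ≈ 0.431 N/C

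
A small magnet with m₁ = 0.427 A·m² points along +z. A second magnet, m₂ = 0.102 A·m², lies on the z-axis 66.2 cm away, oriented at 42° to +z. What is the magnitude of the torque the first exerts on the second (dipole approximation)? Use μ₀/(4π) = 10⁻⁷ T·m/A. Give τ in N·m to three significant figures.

τ ≈ 2.01×10⁻⁸ N·m

Dipole B is on the axis of dipole A, so B₁ there is axial: B₁ = (μ₀/4π)·2m₁/r³ along +z.
B₁ = 2(10⁻⁷)(0.427)/(0.662)³ = 2.944×10⁻⁷ T.
τ = m₂ B₁ sinθ.
τ = (0.102)(2.944×10⁻⁷)·sin42° = 2.009×10⁻⁸ N·m.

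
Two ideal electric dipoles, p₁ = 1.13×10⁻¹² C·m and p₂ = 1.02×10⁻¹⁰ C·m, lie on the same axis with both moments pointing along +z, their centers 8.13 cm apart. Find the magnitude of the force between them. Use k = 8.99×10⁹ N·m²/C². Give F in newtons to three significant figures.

F ≈ 1.42×10⁻⁷ N

On-axis field of dipole 1 at distance r: E = 2kp₁/r³. Force on dipole 2 is F = p₂·dE/dr (gradient along axis).
dE/dr = −6kp₁/r⁴, so |F| = 6kp₁p₂/r⁴ (attractive for aligned moments).
F = 6(8.99×10⁹)(1.13×10⁻¹²)(1.02×10⁻¹⁰)/(0.0813)⁴ = 1.423×10⁻⁷ N.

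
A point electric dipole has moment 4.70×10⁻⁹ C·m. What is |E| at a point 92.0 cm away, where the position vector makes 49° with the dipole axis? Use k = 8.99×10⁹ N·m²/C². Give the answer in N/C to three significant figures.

E ≈ 82.1 N/C

At angle θ the dipole field magnitude is E = (kp/r³)·√(1 + 3cos²θ).
kp/r³ = (8.99×10⁹)(4.70×10⁻⁹) / (0.920)³ = 54.26 N/C.
√(1 + 3cos²49°) = √(1 + 3·0.4304) = √2.2912 ≈ 1.5137.
E ≈ 54.26 × 1.514 = 82.14 N/C.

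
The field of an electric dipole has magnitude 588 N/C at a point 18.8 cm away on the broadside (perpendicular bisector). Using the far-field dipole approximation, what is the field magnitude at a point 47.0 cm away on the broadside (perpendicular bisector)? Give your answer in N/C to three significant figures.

Dipole fields scale as 1/r³ in the far field; the geometry is the same at both points.
E₂ = E₁ · (r₁/r₂)³ = 588 · (18.8/47.0)³.
(r₁/r₂)³ = (0.4)³ = 0.064.
E₂ ≈ 37.63 N/C.

E ≈ 37.6 N/C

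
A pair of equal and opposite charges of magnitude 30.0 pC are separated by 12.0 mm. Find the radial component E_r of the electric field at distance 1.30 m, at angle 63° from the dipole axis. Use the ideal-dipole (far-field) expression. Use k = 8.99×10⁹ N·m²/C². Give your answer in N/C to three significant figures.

E_r ≈ 0.00134 N/C

Dipole moment p = qd = (3.00×10⁻¹¹ C)(0.0120 m) = 3.60×10⁻¹³ C·m.
For a dipole, E_r = (2kp cosθ)/r³.
kp/r³ = (8.99×10⁹)(3.60×10⁻¹³)/(1.30)³ = 0.001473 N/C.
E_r = 2·0.001473·cos63° = 0.001338 N/C.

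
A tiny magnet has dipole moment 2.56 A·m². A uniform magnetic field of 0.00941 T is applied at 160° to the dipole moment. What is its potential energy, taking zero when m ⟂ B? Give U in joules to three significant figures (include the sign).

U ≈ 0.0226 J

U = −m·B = −mB cosθ.
U = −(2.56)(0.00941)·cos160° = 0.02264 J.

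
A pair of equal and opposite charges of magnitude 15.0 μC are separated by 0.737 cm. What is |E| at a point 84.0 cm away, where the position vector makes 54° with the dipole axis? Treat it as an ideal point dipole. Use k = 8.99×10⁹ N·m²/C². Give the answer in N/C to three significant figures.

E ≈ 2390 N/C

Dipole moment p = qd = (1.50×10⁻⁵ C)(0.00737 m) = 1.106×10⁻⁷ C·m.
At angle θ the dipole field magnitude is E = (kp/r³)·√(1 + 3cos²θ).
kp/r³ = (8.99×10⁹)(1.106×10⁻⁷) / (0.840)³ = 1678 N/C.
√(1 + 3cos²54°) = √(1 + 3·0.3455) = √2.0365 ≈ 1.4271.
E ≈ 1678 × 1.427 = 2394 N/C.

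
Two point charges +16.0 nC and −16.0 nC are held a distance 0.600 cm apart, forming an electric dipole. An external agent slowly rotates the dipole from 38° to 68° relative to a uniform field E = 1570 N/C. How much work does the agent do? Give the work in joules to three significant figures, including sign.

W ≈ 6.23×10⁻⁸ J

Dipole moment p = qd = (1.60×10⁻⁸ C)(0.00600 m) = 9.60×10⁻¹¹ C·m.
W_ext = ΔU = U(θ₂) − U(θ₁) = −pE cosθ₂ − (−pE cosθ₁) = pE(cosθ₁ − cosθ₂).
W = (9.60×10⁻¹¹)(1570)·(cos38° − cos68°) = (1.507×10⁻⁷)·(+0.4134) = 6.231×10⁻⁸ J.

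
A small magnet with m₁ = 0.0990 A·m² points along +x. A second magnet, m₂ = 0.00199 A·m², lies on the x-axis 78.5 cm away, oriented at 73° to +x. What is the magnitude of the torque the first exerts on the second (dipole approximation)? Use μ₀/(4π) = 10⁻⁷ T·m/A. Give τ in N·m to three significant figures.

τ ≈ 7.79×10⁻¹¹ N·m

Dipole B is on the axis of dipole A, so B₁ there is axial: B₁ = (μ₀/4π)·2m₁/r³ along +x.
B₁ = 2(10⁻⁷)(0.0990)/(0.785)³ = 4.093×10⁻⁸ T.
τ = m₂ B₁ sinθ.
τ = (0.00199)(4.093×10⁻⁸)·sin73° = 7.789×10⁻¹¹ N·m.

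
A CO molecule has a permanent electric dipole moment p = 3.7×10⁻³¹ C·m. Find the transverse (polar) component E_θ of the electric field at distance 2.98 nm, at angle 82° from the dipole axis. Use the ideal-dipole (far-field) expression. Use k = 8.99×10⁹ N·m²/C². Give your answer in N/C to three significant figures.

For a dipole, E_θ = (kp sinθ)/r³.
kp/r³ = (8.99×10⁹)(3.70×10⁻³¹)/(2.98×10⁻⁹)³ = 1.257×10⁵ N/C.
E_θ = 1.257×10⁵·sin82° = 1.245×10⁵ N/C.

E_θ ≈ 1.24×10⁵ N/C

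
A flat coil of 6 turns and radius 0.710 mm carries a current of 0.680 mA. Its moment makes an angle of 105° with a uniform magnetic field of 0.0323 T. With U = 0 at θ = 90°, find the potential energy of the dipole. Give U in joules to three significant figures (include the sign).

m = NIA = NIπa² = 6·(6.80×10⁻⁴)·π·(7.10×10⁻⁴)² = 6.461×10⁻⁹ A·m².
U = −m·B = −mB cosθ.
U = −(6.461×10⁻⁹)(0.0323)·cos105° = 5.401×10⁻¹¹ J.

U ≈ 5.40×10⁻¹¹ J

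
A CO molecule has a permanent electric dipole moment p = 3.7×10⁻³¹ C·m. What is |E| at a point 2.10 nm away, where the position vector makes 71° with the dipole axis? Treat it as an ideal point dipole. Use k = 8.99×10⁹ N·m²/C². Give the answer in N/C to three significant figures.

E ≈ 4.12×10⁵ N/C

At angle θ the dipole field magnitude is E = (kp/r³)·√(1 + 3cos²θ).
kp/r³ = (8.99×10⁹)(3.70×10⁻³¹) / (2.10×10⁻⁹)³ = 3.592×10⁵ N/C.
√(1 + 3cos²71°) = √(1 + 3·0.1060) = √1.3180 ≈ 1.1480.
E ≈ 3.592×10⁵ × 1.148 = 4.123×10⁵ N/C.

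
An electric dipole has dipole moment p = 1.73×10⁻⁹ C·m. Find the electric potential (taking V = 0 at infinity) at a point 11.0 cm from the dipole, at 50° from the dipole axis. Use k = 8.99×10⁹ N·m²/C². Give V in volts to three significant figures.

The dipole potential is V = kp cosθ / r².
V = (8.99×10⁹)(1.73×10⁻⁹)·cos50° / (0.110)² = 826.2 V.

V ≈ 826 V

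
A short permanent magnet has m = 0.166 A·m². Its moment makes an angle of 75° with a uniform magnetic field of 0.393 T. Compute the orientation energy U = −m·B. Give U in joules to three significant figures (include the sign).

U ≈ -0.0169 J

U = −m·B = −mB cosθ.
U = −(0.166)(0.393)·cos75° = -0.01688 J.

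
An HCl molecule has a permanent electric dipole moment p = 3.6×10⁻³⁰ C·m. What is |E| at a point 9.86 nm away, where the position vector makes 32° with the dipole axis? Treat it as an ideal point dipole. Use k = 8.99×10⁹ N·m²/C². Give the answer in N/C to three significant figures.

E ≈ 6.00×10⁴ N/C

At angle θ the dipole field magnitude is E = (kp/r³)·√(1 + 3cos²θ).
kp/r³ = (8.99×10⁹)(3.60×10⁻³⁰) / (9.86×10⁻⁹)³ = 3.376×10⁴ N/C.
√(1 + 3cos²32°) = √(1 + 3·0.7192) = √3.1576 ≈ 1.7770.
E ≈ 3.376×10⁴ × 1.777 = 5.999×10⁴ N/C.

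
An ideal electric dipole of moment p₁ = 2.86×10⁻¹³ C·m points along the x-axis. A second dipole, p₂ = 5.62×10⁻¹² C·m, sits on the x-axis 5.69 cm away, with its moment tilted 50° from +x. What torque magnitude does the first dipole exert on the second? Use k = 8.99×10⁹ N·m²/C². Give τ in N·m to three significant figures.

τ ≈ 1.20×10⁻¹⁰ N·m

The second dipole sits on the axis of the first, so the field there is axial: E₁ = 2kp₁/r³ along +x.
E₁ = 2(8.99×10⁹)(2.86×10⁻¹³)/(0.0569)³ = 27.91 N/C.
Torque on the second dipole: τ = p₂ E₁ sinθ.
τ = (5.62×10⁻¹²)(27.91)·sin50° = 1.202×10⁻¹⁰ N·m.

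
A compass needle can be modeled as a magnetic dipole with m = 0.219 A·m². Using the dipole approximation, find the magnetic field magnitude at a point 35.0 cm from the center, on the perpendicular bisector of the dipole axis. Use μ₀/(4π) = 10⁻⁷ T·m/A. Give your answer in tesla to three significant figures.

In the equatorial plane B = (μ₀/4π)·m/r³ (half the axial value).
B = (10⁻⁷)·(0.219) / (0.350)³ = 5.108×10⁻⁷ T.

B ≈ 5.11×10⁻⁷ T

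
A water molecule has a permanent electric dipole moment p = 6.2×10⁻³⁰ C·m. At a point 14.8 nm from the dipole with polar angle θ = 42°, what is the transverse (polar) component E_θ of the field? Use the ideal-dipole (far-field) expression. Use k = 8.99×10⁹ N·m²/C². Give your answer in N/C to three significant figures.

E_θ ≈ 1.15×10⁴ N/C

For a dipole, E_θ = (kp sinθ)/r³.
kp/r³ = (8.99×10⁹)(6.20×10⁻³⁰)/(1.48×10⁻⁸)³ = 1.719×10⁴ N/C.
E_θ = 1.719×10⁴·sin42° = 1.150×10⁴ N/C.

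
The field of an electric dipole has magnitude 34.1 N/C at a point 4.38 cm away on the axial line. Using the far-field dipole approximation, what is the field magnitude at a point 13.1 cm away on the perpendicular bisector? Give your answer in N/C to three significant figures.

Dipole fields scale as 1/r³ in the far field.
The axial field is twice the equatorial field at the same r, so the geometry factor is 1/2.
E₂ = E₁ · (1/2) · (r₁/r₂)³ = 34.1 · 0.5 · (4.38/13.1)³.
(r₁/r₂)³ = (0.3344)³ = 0.03738.
E₂ ≈ 0.6373 N/C.

E ≈ 0.637 N/C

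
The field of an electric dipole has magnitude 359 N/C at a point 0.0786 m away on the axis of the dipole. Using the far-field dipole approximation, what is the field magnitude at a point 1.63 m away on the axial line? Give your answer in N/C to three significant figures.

E ≈ 0.0403 N/C

Dipole fields scale as 1/r³ in the far field; the geometry is the same at both points.
E₂ = E₁ · (r₁/r₂)³ = 359 · (0.0786/1.63)³.
(r₁/r₂)³ = (0.04822)³ = 0.0001121.
E₂ ≈ 0.04025 N/C.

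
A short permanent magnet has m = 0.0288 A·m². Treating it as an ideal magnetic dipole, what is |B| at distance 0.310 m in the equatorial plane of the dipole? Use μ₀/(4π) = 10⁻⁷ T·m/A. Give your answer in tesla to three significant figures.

B ≈ 9.67×10⁻⁸ T

In the equatorial plane B = (μ₀/4π)·m/r³ (half the axial value).
B = (10⁻⁷)·(0.0288) / (0.310)³ = 9.667×10⁻⁸ T.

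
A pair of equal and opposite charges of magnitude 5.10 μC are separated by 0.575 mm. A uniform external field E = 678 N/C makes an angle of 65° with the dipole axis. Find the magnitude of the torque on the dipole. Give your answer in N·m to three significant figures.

τ ≈ 1.80×10⁻⁶ N·m

Dipole moment p = qd = (5.10×10⁻⁶ C)(5.75×10⁻⁴ m) = 2.933×10⁻⁹ C·m.
Torque on an electric dipole: τ = pE sinθ.
τ = (2.933×10⁻⁹)(678)·sin65° = 1.802×10⁻⁶ N·m.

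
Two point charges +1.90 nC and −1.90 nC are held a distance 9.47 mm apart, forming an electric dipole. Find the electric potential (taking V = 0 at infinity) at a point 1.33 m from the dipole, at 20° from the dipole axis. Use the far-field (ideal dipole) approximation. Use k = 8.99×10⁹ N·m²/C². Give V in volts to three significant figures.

V ≈ 0.0859 V

Dipole moment p = qd = (1.90×10⁻⁹ C)(0.00947 m) = 1.799×10⁻¹¹ C·m.
The dipole potential is V = kp cosθ / r².
V = (8.99×10⁹)(1.799×10⁻¹¹)·cos20° / (1.33)² = 0.08592 V.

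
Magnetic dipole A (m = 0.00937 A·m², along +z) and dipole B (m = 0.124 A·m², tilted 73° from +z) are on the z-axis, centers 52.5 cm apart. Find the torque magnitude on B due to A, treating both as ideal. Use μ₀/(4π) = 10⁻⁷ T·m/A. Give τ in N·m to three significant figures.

τ ≈ 1.54×10⁻⁹ N·m

Dipole B is on the axis of dipole A, so B₁ there is axial: B₁ = (μ₀/4π)·2m₁/r³ along +z.
B₁ = 2(10⁻⁷)(0.00937)/(0.525)³ = 1.295×10⁻⁸ T.
τ = m₂ B₁ sinθ.
τ = (0.124)(1.295×10⁻⁸)·sin73° = 1.536×10⁻⁹ N·m.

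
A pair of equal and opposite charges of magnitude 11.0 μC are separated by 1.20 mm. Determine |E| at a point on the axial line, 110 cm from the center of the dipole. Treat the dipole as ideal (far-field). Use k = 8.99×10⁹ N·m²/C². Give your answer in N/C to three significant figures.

E ≈ 178 N/C

Dipole moment p = qd = (1.10×10⁻⁵ C)(0.00120 m) = 1.32×10⁻⁸ C·m.
On the dipole axis E = 2kp/r³.
E = 2·(8.99×10⁹)(1.32×10⁻⁸) / (1.10)³ = 178.3 N/C.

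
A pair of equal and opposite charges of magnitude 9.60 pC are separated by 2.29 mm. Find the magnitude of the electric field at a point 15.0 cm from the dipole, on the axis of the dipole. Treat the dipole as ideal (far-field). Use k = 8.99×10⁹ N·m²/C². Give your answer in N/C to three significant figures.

Dipole moment p = qd = (9.60×10⁻¹² C)(0.00229 m) = 2.198×10⁻¹⁴ C·m.
On the dipole axis E = 2kp/r³.
E = 2·(8.99×10⁹)(2.198×10⁻¹⁴) / (0.150)³ = 0.1171 N/C.

E ≈ 0.117 N/C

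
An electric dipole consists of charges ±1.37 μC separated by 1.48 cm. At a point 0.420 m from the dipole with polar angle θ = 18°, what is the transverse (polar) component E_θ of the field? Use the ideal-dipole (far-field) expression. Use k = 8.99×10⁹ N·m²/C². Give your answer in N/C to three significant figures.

Dipole moment p = qd = (1.37×10⁻⁶ C)(0.0148 m) = 2.028×10⁻⁸ C·m.
For a dipole, E_θ = (kp sinθ)/r³.
kp/r³ = (8.99×10⁹)(2.028×10⁻⁸)/(0.420)³ = 2461 N/C.
E_θ = 2461·sin18° = 760.4 N/C.

E_θ ≈ 760 N/C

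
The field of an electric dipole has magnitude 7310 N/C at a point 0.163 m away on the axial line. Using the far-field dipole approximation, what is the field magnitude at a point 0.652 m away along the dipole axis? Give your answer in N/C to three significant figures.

Dipole fields scale as 1/r³ in the far field; the geometry is the same at both points.
E₂ = E₁ · (r₁/r₂)³ = 7310 · (0.163/0.652)³.
(r₁/r₂)³ = (0.25)³ = 0.01562.
E₂ ≈ 114.2 N/C.

E ≈ 114 N/C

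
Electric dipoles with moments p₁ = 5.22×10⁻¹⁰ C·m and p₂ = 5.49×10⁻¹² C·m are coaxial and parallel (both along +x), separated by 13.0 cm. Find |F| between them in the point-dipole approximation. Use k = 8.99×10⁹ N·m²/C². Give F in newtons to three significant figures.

F ≈ 5.41×10⁻⁷ N

On-axis field of dipole 1 at distance r: E = 2kp₁/r³. Force on dipole 2 is F = p₂·dE/dr (gradient along axis).
dE/dr = −6kp₁/r⁴, so |F| = 6kp₁p₂/r⁴ (attractive for aligned moments).
F = 6(8.99×10⁹)(5.22×10⁻¹⁰)(5.49×10⁻¹²)/(0.130)⁴ = 5.412×10⁻⁷ N.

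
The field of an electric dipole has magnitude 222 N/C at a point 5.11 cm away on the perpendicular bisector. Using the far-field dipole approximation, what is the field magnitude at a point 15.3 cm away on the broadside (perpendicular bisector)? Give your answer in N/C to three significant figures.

Dipole fields scale as 1/r³ in the far field; the geometry is the same at both points.
E₂ = E₁ · (r₁/r₂)³ = 222 · (5.11/15.3)³.
(r₁/r₂)³ = (0.334)³ = 0.03726.
E₂ ≈ 8.271 N/C.

E ≈ 8.27 N/C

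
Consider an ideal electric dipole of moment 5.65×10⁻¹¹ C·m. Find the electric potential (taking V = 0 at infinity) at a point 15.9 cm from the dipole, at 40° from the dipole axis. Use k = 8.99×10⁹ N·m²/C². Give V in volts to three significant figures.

The dipole potential is V = kp cosθ / r².
V = (8.99×10⁹)(5.65×10⁻¹¹)·cos40° / (0.159)² = 15.39 V.

V ≈ 15.4 V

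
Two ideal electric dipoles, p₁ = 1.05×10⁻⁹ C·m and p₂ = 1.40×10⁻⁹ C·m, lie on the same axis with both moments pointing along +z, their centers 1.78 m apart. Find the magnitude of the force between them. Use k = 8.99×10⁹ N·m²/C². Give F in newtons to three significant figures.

On-axis field of dipole 1 at distance r: E = 2kp₁/r³. Force on dipole 2 is F = p₂·dE/dr (gradient along axis).
dE/dr = −6kp₁/r⁴, so |F| = 6kp₁p₂/r⁴ (attractive for aligned moments).
F = 6(8.99×10⁹)(1.05×10⁻⁹)(1.40×10⁻⁹)/(1.78)⁴ = 7.899×10⁻⁹ N.

F ≈ 7.90×10⁻⁹ N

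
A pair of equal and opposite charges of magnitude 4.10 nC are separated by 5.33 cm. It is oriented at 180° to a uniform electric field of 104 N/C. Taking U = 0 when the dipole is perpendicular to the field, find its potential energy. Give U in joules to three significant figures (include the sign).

U ≈ 2.27×10⁻⁸ J

Dipole moment p = qd = (4.10×10⁻⁹ C)(0.0533 m) = 2.185×10⁻¹⁰ C·m.
U = −p·E = −pE cosθ.
U = −(2.185×10⁻¹⁰)(104)·cos180° = 2.272×10⁻⁸ J.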